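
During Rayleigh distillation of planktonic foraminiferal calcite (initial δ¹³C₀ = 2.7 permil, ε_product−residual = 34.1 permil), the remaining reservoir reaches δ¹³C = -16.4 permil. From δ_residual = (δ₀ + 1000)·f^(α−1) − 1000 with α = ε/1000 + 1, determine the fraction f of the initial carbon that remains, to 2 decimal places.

0.57

α − 1 = ε/1000 = 0.0341
(δ_res + 1000)/(δ₀ + 1000) = (-16.4 + 1000)/(2.7 + 1000) = 983.6/1002.7 = 0.980951
f = 0.980951^(1/0.0341) = exp(ln(0.980951)/0.0341) = exp(-0.01923/0.0341)
f = exp(-0.5640) = 0.5689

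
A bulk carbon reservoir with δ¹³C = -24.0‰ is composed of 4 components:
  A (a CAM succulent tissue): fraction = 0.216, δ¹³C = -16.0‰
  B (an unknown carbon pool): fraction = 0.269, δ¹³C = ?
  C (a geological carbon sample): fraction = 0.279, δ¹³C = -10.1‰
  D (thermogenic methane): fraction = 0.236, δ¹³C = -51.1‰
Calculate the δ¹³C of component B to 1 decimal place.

-21.1‰

Isotope mass balance: δ_bulk = Σ fᵢ·δᵢ.
-24.0 = 0.216×(-16.0) + 0.269×δ_B + 0.279×(-10.1) + 0.236×(-51.1)
0.269·δ_B = -24.0 − (-18.334) = -5.666
δ_B = -5.666 / 0.269 = -21.07‰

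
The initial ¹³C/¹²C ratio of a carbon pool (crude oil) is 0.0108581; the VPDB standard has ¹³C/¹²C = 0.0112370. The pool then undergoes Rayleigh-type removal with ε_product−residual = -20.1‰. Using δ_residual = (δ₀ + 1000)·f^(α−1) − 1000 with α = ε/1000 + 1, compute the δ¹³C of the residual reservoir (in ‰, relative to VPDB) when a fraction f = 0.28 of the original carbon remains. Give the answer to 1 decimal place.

δ₀ = (0.0108581/0.0112370 − 1)×1000 = (0.966281 − 1)×1000 = -33.719‰
α − 1 = ε/1000 = -0.0201
f^(α−1) = 0.28^(-0.0201) = 1.025917
δ_res = (-33.719 + 1000) × 1.025917 − 1000 = 991.324 − 1000 = -8.68‰

-8.7‰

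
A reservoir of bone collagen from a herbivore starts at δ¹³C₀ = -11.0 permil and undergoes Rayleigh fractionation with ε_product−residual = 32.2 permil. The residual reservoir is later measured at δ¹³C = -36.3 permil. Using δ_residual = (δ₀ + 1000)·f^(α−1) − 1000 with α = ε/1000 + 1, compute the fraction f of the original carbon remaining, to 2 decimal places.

α − 1 = ε/1000 = 0.0322
(δ_res + 1000)/(δ₀ + 1000) = (-36.3 + 1000)/(-11.0 + 1000) = 963.7/989.0 = 0.974419
f = 0.974419^(1/0.0322) = exp(ln(0.974419)/0.0322) = exp(-0.02591/0.0322)
f = exp(-0.8048) = 0.4472

0.45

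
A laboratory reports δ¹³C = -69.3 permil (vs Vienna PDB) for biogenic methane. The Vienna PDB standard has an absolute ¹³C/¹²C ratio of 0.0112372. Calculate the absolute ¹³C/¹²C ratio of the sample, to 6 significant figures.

0.0104585

R_sample = R_standard × (δ¹³C/1000 + 1)
R_sample = 0.0112372 × (-69.3/1000 + 1) = 0.0112372 × 0.930700
R_sample = 0.0104585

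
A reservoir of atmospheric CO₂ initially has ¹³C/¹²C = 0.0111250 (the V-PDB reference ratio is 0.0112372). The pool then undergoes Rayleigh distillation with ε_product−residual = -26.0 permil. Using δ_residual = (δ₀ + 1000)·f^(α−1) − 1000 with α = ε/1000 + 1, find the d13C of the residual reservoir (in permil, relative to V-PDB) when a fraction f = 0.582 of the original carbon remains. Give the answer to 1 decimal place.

δ₀ = (0.0111250/0.0112372 − 1)×1000 = (0.990015 − 1)×1000 = -9.985 permil
α − 1 = ε/1000 = -0.0260
f^(α−1) = 0.582^(-0.0260) = 1.014173
δ_res = (-9.985 + 1000) × 1.014173 − 1000 = 1004.047 − 1000 = 4.05 permil

4.0 permil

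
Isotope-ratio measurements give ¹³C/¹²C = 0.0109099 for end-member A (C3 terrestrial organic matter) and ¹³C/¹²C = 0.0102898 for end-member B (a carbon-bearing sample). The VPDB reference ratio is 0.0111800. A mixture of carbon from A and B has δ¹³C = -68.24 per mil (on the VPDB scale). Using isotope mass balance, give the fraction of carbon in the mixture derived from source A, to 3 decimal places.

δ_A = (0.0109099/0.0111800 − 1)×1000 = (0.975841 − 1)×1000 = -24.159 per mil
δ_B = (0.0102898/0.0111800 − 1)×1000 = (0.920376 − 1)×1000 = -79.624 per mil
f_A = (δ_mix − δ_B)/(δ_A − δ_B) = (-68.24 − (-79.624))/(-24.159 − (-79.624))
f_A = 11.384 / 55.465 = 0.2053

0.205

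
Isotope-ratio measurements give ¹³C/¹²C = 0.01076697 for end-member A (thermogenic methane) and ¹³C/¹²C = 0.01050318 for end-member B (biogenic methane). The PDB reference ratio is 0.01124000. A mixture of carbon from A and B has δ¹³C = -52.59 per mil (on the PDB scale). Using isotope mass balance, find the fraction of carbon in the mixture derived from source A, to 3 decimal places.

0.552

δ_A = (0.01076697/0.01124000 − 1)×1000 = (0.957915 − 1)×1000 = -42.085 per mil
δ_B = (0.01050318/0.01124000 − 1)×1000 = (0.934447 − 1)×1000 = -65.553 per mil
f_A = (δ_mix − δ_B)/(δ_A − δ_B) = (-52.59 − (-65.553))/(-42.085 − (-65.553))
f_A = 12.963 / 23.469 = 0.5524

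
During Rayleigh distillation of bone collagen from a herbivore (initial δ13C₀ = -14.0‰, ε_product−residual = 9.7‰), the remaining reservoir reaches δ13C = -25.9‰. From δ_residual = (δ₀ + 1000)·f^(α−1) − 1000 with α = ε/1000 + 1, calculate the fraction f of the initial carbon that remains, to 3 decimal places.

0.286

α − 1 = ε/1000 = 0.0097
(δ_res + 1000)/(δ₀ + 1000) = (-25.9 + 1000)/(-14.0 + 1000) = 974.1/986.0 = 0.987931
f = 0.987931^(1/0.0097) = exp(ln(0.987931)/0.0097) = exp(-0.01214/0.0097)
f = exp(-1.2518) = 0.2860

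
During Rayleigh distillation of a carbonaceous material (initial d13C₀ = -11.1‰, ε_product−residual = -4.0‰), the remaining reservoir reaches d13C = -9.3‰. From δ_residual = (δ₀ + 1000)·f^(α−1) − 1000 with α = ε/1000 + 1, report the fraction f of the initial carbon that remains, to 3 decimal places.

α − 1 = ε/1000 = -0.0040
(δ_res + 1000)/(δ₀ + 1000) = (-9.3 + 1000)/(-11.1 + 1000) = 990.7/988.9 = 1.001820
f = 1.001820^(1/-0.0040) = exp(ln(1.001820)/-0.0040) = exp(0.00182/-0.0040)
f = exp(-0.4546) = 0.6347

0.635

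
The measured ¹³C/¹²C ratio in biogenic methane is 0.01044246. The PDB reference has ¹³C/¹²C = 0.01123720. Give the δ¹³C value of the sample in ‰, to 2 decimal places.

δ¹³C = (R_sample / R_standard − 1) × 1000
R_sample / R_standard = 0.01044246 / 0.01123720 = 0.929276
δ¹³C = (0.929276 − 1) × 1000 = -70.724‰

-70.72‰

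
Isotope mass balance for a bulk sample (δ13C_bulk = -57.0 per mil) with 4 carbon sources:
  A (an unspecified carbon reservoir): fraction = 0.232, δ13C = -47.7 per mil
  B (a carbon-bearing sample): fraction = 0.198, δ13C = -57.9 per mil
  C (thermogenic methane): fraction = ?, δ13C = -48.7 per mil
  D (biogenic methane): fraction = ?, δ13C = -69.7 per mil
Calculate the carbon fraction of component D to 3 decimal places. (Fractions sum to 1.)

0.320

Let f_D and f_C be the unknown fractions; fractions sum to 1 so f_D + f_C = 0.570.
Mass balance: Σ fᵢ·δᵢ = δ_bulk ⇒ f_D·(-69.7) + f_C·(-48.7) = -57.0 − (-22.531) = -34.469
Substitute f_C = 0.570 − f_D:
f_D·(-69.7 − -48.7) = -34.469 − 0.570×(-48.7) = -6.710
f_D = -6.710 / -21.0 = 0.3195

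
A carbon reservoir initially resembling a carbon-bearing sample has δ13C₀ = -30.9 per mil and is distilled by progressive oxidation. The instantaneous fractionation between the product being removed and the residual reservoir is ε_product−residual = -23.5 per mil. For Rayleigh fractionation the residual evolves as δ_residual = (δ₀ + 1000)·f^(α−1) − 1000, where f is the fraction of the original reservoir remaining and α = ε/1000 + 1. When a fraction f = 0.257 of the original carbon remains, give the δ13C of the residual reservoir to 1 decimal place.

0.5 per mil

Rayleigh residual: δ_res = (δ₀ + 1000)·f^(α−1) − 1000
α = ε/1000 + 1 = 0.97650, so α − 1 = -0.02350
f^(α−1) = 0.257^(-0.02350) = 1.032444
δ_res = (-30.9 + 1000) × 1.032444 − 1000 = 1000.542 − 1000 = 0.54 per mil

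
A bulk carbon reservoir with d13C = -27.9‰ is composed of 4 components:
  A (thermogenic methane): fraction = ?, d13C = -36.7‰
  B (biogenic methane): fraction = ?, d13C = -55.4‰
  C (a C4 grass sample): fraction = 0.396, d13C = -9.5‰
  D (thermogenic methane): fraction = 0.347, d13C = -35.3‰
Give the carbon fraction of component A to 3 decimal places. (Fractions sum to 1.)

Let f_A and f_B be the unknown fractions; fractions sum to 1 so f_A + f_B = 0.257.
Mass balance: Σ fᵢ·δᵢ = δ_bulk ⇒ f_A·(-36.7) + f_B·(-55.4) = -27.9 − (-16.011) = -11.889
Substitute f_B = 0.257 − f_A:
f_A·(-36.7 − -55.4) = -11.889 − 0.257×(-55.4) = 2.349
f_A = 2.349 / 18.7 = 0.1256

0.126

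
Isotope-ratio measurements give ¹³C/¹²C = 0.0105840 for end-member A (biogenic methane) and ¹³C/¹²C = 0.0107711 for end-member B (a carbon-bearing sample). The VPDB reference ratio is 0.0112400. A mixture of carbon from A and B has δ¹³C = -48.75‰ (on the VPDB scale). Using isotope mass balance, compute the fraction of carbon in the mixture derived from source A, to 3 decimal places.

δ_A = (0.0105840/0.0112400 − 1)×1000 = (0.941637 − 1)×1000 = -58.363‰
δ_B = (0.0107711/0.0112400 − 1)×1000 = (0.958283 − 1)×1000 = -41.717‰
f_A = (δ_mix − δ_B)/(δ_A − δ_B) = (-48.75 − (-41.717))/(-58.363 − (-41.717))
f_A = -7.033 / -16.646 = 0.4225

0.423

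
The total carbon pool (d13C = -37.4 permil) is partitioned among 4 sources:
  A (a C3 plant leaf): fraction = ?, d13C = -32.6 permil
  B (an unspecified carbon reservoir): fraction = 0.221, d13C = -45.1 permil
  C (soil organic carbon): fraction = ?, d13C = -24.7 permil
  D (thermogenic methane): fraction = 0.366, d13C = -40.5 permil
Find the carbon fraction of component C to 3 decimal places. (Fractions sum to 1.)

Let f_C and f_A be the unknown fractions; fractions sum to 1 so f_C + f_A = 0.413.
Mass balance: Σ fᵢ·δᵢ = δ_bulk ⇒ f_C·(-24.7) + f_A·(-32.6) = -37.4 − (-24.790) = -12.610
Substitute f_A = 0.413 − f_C:
f_C·(-24.7 − -32.6) = -12.610 − 0.413×(-32.6) = 0.854
f_C = 0.854 / 7.9 = 0.1081

0.108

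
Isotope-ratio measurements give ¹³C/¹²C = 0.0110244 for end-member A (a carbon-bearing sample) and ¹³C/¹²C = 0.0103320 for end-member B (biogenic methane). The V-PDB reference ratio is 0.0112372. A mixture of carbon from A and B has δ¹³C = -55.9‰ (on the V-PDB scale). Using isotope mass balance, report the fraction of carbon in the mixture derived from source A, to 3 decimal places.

0.400

δ_A = (0.0110244/0.0112372 − 1)×1000 = (0.981063 − 1)×1000 = -18.937‰
δ_B = (0.0103320/0.0112372 − 1)×1000 = (0.919446 − 1)×1000 = -80.554‰
f_A = (δ_mix − δ_B)/(δ_A − δ_B) = (-55.9 − (-80.554))/(-18.937 − (-80.554))
f_A = 24.654 / 61.617 = 0.4001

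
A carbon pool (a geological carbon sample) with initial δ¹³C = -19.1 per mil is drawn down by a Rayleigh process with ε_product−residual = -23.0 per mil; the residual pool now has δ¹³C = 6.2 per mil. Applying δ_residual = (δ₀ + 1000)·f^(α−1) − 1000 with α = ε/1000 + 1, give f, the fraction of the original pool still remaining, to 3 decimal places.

0.330

α − 1 = ε/1000 = -0.0230
(δ_res + 1000)/(δ₀ + 1000) = (6.2 + 1000)/(-19.1 + 1000) = 1006.2/980.9 = 1.025793
f = 1.025793^(1/-0.0230) = exp(ln(1.025793)/-0.0230) = exp(0.02547/-0.0230)
f = exp(-1.1072) = 0.3305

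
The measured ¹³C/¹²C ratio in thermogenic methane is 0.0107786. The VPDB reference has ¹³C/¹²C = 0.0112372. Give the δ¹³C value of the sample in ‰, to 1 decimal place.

δ¹³C = (R_sample / R_standard − 1) × 1000
R_sample / R_standard = 0.0107786 / 0.0112372 = 0.959189
δ¹³C = (0.959189 − 1) × 1000 = -40.81‰

-40.8‰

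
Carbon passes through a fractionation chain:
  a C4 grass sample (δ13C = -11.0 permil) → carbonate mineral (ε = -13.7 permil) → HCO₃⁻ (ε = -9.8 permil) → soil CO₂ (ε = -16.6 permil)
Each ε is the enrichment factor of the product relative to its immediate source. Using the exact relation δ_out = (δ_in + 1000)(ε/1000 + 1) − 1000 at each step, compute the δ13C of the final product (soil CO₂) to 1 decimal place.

step 1: δ = (-11.00 + 1000)·(-13.7/1000 + 1) − 1000 = -24.55 permil
step 2: δ = (-24.55 + 1000)·(-9.8/1000 + 1) − 1000 = -34.11 permil
step 3: δ = (-34.11 + 1000)·(-16.6/1000 + 1) − 1000 = -50.14 permil

-50.1 permil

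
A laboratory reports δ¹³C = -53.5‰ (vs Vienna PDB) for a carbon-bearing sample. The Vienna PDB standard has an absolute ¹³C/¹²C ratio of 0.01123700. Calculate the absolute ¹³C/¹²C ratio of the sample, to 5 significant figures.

0.010636

R_sample = R_standard × (δ¹³C/1000 + 1)
R_sample = 0.01123700 × (-53.5/1000 + 1) = 0.01123700 × 0.946500
R_sample = 0.0106358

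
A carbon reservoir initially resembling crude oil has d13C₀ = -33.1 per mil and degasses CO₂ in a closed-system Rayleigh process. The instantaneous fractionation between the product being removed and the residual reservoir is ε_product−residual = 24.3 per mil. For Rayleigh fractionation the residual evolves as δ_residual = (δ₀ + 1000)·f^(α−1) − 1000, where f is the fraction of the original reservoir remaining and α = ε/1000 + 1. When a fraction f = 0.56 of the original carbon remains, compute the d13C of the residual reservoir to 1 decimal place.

-46.6 per mil

Rayleigh residual: δ_res = (δ₀ + 1000)·f^(α−1) − 1000
α = ε/1000 + 1 = 1.02430, so α − 1 = 0.02430
f^(α−1) = 0.56^(0.02430) = 0.986009
δ_res = (-33.1 + 1000) × 0.986009 − 1000 = 953.372 − 1000 = -46.63 per mil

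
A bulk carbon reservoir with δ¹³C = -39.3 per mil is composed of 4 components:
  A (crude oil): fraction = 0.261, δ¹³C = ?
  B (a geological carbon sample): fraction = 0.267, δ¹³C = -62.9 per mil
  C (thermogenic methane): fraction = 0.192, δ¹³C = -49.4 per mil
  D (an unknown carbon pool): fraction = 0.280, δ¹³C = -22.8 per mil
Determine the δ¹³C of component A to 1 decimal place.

Isotope mass balance: δ_bulk = Σ fᵢ·δᵢ.
-39.3 = 0.261×δ_A + 0.267×(-62.9) + 0.192×(-49.4) + 0.280×(-22.8)
0.261·δ_A = -39.3 − (-32.663) = -6.637
δ_A = -6.637 / 0.261 = -25.43 per mil

-25.4 per mil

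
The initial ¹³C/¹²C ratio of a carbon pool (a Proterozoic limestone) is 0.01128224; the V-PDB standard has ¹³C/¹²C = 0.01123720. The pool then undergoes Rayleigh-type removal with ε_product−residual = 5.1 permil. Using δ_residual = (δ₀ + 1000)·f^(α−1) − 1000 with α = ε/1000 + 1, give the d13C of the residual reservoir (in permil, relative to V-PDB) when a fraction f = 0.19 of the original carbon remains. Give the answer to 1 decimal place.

-4.5 permil

δ₀ = (0.01128224/0.01123720 − 1)×1000 = (1.004008 − 1)×1000 = 4.008 permil
α − 1 = ε/1000 = 0.0051
f^(α−1) = 0.19^(0.0051) = 0.991566
δ_res = (4.008 + 1000) × 0.991566 − 1000 = 995.540 − 1000 = -4.46 permil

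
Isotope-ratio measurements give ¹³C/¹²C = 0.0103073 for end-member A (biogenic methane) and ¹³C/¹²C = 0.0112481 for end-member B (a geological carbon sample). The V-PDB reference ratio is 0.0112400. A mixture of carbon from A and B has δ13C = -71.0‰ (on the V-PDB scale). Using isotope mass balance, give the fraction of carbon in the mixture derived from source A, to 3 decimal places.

0.857

δ_A = (0.0103073/0.0112400 − 1)×1000 = (0.917020 − 1)×1000 = -82.980‰
δ_B = (0.0112481/0.0112400 − 1)×1000 = (1.000721 − 1)×1000 = 0.721‰
f_A = (δ_mix − δ_B)/(δ_A − δ_B) = (-71.0 − (0.721))/(-82.980 − (0.721))
f_A = -71.721 / -83.701 = 0.8569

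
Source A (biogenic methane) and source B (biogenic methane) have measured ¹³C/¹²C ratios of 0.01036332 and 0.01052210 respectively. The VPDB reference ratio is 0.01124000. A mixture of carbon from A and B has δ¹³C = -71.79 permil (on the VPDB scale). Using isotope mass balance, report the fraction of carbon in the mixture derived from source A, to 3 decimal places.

δ_A = (0.01036332/0.01124000 − 1)×1000 = (0.922004 − 1)×1000 = -77.996 permil
δ_B = (0.01052210/0.01124000 − 1)×1000 = (0.936130 − 1)×1000 = -63.870 permil
f_A = (δ_mix − δ_B)/(δ_A − δ_B) = (-71.79 − (-63.870))/(-77.996 − (-63.870))
f_A = -7.920 / -14.126 = 0.5606

0.561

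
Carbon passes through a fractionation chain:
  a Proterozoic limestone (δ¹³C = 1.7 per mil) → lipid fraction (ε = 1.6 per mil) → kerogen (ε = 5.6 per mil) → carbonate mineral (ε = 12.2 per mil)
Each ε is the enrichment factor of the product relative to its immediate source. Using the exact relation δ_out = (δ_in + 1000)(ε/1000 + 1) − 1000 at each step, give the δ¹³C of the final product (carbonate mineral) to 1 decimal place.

21.2 per mil

step 1: δ = (1.70 + 1000)·(1.6/1000 + 1) − 1000 = 3.30 per mil
step 2: δ = (3.30 + 1000)·(5.6/1000 + 1) − 1000 = 8.92 per mil
step 3: δ = (8.92 + 1000)·(12.2/1000 + 1) − 1000 = 21.23 per mil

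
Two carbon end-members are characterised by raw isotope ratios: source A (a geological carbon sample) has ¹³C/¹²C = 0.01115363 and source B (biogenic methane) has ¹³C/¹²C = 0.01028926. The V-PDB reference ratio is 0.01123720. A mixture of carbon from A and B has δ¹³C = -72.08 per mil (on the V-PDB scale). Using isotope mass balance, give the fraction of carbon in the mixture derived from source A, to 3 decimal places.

δ_A = (0.01115363/0.01123720 − 1)×1000 = (0.992563 − 1)×1000 = -7.437 per mil
δ_B = (0.01028926/0.01123720 − 1)×1000 = (0.915643 − 1)×1000 = -84.357 per mil
f_A = (δ_mix − δ_B)/(δ_A − δ_B) = (-72.08 − (-84.357))/(-7.437 − (-84.357))
f_A = 12.277 / 76.920 = 0.1596

0.160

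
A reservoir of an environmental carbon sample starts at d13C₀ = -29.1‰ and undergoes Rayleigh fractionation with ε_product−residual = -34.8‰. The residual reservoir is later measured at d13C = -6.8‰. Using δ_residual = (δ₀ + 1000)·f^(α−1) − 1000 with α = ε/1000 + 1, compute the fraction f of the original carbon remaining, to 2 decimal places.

0.52

α − 1 = ε/1000 = -0.0348
(δ_res + 1000)/(δ₀ + 1000) = (-6.8 + 1000)/(-29.1 + 1000) = 993.2/970.9 = 1.022968
f = 1.022968^(1/-0.0348) = exp(ln(1.022968)/-0.0348) = exp(0.02271/-0.0348)
f = exp(-0.6525) = 0.5207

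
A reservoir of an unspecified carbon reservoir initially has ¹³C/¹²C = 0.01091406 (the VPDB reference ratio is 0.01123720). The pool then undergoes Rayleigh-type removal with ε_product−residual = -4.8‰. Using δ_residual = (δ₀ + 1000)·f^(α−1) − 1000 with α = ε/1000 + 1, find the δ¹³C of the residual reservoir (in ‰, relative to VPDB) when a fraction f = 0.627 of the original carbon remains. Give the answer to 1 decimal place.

δ₀ = (0.01091406/0.01123720 − 1)×1000 = (0.971244 − 1)×1000 = -28.756‰
α − 1 = ε/1000 = -0.0048
f^(α−1) = 0.627^(-0.0048) = 1.002243
δ_res = (-28.756 + 1000) × 1.002243 − 1000 = 973.422 − 1000 = -26.58‰

-26.6‰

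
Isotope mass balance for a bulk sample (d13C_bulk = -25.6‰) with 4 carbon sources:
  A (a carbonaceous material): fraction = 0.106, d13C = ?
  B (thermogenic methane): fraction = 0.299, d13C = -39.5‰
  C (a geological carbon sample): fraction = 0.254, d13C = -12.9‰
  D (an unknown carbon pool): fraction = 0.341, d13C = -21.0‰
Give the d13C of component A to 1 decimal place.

-31.6‰

Isotope mass balance: δ_bulk = Σ fᵢ·δᵢ.
-25.6 = 0.106×δ_A + 0.299×(-39.5) + 0.254×(-12.9) + 0.341×(-21.0)
0.106·δ_A = -25.6 − (-22.248) = -3.352
δ_A = -3.352 / 0.106 = -31.62‰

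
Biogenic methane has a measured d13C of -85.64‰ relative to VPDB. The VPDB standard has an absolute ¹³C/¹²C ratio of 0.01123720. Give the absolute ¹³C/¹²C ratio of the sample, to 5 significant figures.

0.010275

R_sample = R_standard × (d13C/1000 + 1)
R_sample = 0.01123720 × (-85.64/1000 + 1) = 0.01123720 × 0.914360
R_sample = 0.0102748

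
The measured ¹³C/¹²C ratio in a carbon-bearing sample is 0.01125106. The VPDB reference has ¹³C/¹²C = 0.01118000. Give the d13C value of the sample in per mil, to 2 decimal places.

6.36 per mil

d13C = (R_sample / R_standard − 1) × 1000
R_sample / R_standard = 0.01125106 / 0.01118000 = 1.006356
d13C = (1.006356 − 1) × 1000 = 6.356 per mil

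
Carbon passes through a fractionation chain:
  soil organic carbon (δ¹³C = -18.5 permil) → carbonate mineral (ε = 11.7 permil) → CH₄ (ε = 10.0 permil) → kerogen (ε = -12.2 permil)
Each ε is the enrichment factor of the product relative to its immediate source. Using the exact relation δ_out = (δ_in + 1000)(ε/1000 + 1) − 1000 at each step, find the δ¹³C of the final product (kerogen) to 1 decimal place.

step 1: δ = (-18.50 + 1000)·(11.7/1000 + 1) − 1000 = -7.02 permil
step 2: δ = (-7.02 + 1000)·(10.0/1000 + 1) − 1000 = 2.91 permil
step 3: δ = (2.91 + 1000)·(-12.2/1000 + 1) − 1000 = -9.32 permil

-9.3 permil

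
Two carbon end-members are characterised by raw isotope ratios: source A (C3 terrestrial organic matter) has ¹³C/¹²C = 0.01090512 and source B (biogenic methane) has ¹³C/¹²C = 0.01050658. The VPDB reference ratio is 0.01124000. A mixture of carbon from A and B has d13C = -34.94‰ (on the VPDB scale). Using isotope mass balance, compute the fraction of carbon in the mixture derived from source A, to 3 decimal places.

0.855

δ_A = (0.01090512/0.01124000 − 1)×1000 = (0.970206 − 1)×1000 = -29.794‰
δ_B = (0.01050658/0.01124000 − 1)×1000 = (0.934749 − 1)×1000 = -65.251‰
f_A = (δ_mix − δ_B)/(δ_A − δ_B) = (-34.94 − (-65.251))/(-29.794 − (-65.251))
f_A = 30.311 / 35.457 = 0.8549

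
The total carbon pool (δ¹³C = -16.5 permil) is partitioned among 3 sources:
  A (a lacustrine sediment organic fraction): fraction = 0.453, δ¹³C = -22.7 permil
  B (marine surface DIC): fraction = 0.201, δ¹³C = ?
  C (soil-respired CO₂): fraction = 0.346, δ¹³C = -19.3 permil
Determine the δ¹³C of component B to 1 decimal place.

2.3 permil

Isotope mass balance: δ_bulk = Σ fᵢ·δᵢ.
-16.5 = 0.453×(-22.7) + 0.201×δ_B + 0.346×(-19.3)
0.201·δ_B = -16.5 − (-16.961) = 0.461
δ_B = 0.461 / 0.201 = 2.29 permil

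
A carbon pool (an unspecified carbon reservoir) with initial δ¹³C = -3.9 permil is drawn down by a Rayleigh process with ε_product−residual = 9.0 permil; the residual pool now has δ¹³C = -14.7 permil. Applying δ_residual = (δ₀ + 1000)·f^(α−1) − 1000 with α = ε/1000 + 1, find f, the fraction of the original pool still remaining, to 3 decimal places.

0.298

α − 1 = ε/1000 = 0.0090
(δ_res + 1000)/(δ₀ + 1000) = (-14.7 + 1000)/(-3.9 + 1000) = 985.3/996.1 = 0.989158
f = 0.989158^(1/0.0090) = exp(ln(0.989158)/0.0090) = exp(-0.01090/0.0090)
f = exp(-1.2113) = 0.2978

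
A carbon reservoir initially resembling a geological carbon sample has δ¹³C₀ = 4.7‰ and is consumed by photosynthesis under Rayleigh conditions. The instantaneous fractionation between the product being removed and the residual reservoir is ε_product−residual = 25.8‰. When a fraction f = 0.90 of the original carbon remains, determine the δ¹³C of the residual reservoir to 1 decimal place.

Rayleigh residual: δ_res = (δ₀ + 1000)·f^(α−1) − 1000
α = ε/1000 + 1 = 1.02580, so α − 1 = 0.02580
f^(α−1) = 0.90^(0.02580) = 0.997285
δ_res = (4.7 + 1000) × 0.997285 − 1000 = 1001.973 − 1000 = 1.97‰

2.0‰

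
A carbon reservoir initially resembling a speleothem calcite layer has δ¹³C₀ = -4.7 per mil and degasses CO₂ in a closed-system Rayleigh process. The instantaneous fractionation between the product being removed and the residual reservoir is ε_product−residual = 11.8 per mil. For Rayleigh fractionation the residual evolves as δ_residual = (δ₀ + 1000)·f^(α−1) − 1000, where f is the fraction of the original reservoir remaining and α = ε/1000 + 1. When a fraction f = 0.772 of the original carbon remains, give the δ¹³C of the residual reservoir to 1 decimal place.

Rayleigh residual: δ_res = (δ₀ + 1000)·f^(α−1) − 1000
α = ε/1000 + 1 = 1.01180, so α − 1 = 0.01180
f^(α−1) = 0.772^(0.01180) = 0.996951
δ_res = (-4.7 + 1000) × 0.996951 − 1000 = 992.265 − 1000 = -7.73 per mil

-7.7 per mil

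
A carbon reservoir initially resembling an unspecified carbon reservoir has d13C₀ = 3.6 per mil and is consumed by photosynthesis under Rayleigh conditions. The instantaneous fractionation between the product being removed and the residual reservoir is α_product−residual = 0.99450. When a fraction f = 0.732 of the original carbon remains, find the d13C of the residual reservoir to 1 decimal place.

Rayleigh residual: δ_res = (δ₀ + 1000)·f^(α−1) − 1000
α − 1 = -0.00550
f^(α−1) = 0.732^(-0.00550) = 1.001717
δ_res = (3.6 + 1000) × 1.001717 − 1000 = 1005.324 − 1000 = 5.32 per mil

5.3 per mil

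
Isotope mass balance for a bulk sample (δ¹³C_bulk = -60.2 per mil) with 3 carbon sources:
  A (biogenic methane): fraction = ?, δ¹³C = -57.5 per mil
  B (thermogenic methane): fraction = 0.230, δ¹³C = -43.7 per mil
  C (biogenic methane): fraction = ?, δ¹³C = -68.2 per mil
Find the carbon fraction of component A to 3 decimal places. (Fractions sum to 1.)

0.221

Let f_A and f_C be the unknown fractions; fractions sum to 1 so f_A + f_C = 0.770.
Mass balance: Σ fᵢ·δᵢ = δ_bulk ⇒ f_A·(-57.5) + f_C·(-68.2) = -60.2 − (-10.051) = -50.149
Substitute f_C = 0.770 − f_A:
f_A·(-57.5 − -68.2) = -50.149 − 0.770×(-68.2) = 2.365
f_A = 2.365 / 10.7 = 0.2210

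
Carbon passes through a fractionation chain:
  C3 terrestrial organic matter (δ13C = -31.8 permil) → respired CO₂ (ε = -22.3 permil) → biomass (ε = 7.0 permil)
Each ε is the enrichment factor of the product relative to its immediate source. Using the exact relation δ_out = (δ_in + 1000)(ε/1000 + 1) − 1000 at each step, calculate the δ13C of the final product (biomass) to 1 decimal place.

-46.8 permil

step 1: δ = (-31.80 + 1000)·(-22.3/1000 + 1) − 1000 = -53.39 permil
step 2: δ = (-53.39 + 1000)·(7.0/1000 + 1) − 1000 = -46.76 permil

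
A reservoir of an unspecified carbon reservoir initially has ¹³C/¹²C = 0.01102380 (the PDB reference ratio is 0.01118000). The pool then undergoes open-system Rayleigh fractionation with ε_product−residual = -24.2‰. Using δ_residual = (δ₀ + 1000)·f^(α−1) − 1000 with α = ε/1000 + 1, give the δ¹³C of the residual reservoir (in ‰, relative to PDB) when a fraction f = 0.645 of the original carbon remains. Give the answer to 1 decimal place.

-3.5‰

δ₀ = (0.01102380/0.01118000 − 1)×1000 = (0.986029 − 1)×1000 = -13.971‰
α − 1 = ε/1000 = -0.0242
f^(α−1) = 0.645^(-0.0242) = 1.010668
δ_res = (-13.971 + 1000) × 1.010668 − 1000 = 996.548 − 1000 = -3.45‰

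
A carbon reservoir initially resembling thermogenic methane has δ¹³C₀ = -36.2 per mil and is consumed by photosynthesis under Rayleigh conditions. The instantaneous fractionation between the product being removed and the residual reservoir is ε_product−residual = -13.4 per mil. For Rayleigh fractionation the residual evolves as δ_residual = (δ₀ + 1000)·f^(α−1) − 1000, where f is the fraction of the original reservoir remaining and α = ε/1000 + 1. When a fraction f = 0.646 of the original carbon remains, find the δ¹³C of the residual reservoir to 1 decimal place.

Rayleigh residual: δ_res = (δ₀ + 1000)·f^(α−1) − 1000
α = ε/1000 + 1 = 0.98660, so α − 1 = -0.01340
f^(α−1) = 0.646^(-0.01340) = 1.005872
δ_res = (-36.2 + 1000) × 1.005872 − 1000 = 969.460 − 1000 = -30.54 per mil

-30.5 per mil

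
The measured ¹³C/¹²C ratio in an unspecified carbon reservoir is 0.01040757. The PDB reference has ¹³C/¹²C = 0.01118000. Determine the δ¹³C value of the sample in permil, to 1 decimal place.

-69.1 permil

δ¹³C = (R_sample / R_standard − 1) × 1000
R_sample / R_standard = 0.01040757 / 0.01118000 = 0.930910
δ¹³C = (0.930910 − 1) × 1000 = -69.09 permil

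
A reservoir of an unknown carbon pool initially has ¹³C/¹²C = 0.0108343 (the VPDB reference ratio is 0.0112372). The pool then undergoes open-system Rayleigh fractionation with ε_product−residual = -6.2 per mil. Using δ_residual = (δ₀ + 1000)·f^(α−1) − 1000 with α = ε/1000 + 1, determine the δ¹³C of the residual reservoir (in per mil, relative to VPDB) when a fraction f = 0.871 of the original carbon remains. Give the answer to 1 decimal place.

-35.0 per mil

δ₀ = (0.0108343/0.0112372 − 1)×1000 = (0.964146 − 1)×1000 = -35.854 per mil
α − 1 = ε/1000 = -0.0062
f^(α−1) = 0.871^(-0.0062) = 1.000857
δ_res = (-35.854 + 1000) × 1.000857 − 1000 = 964.972 − 1000 = -35.03 per mil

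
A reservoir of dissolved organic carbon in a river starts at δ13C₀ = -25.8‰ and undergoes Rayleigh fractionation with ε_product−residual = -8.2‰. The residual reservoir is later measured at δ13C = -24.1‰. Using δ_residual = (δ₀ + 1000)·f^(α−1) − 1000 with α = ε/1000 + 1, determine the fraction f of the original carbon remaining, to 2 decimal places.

α − 1 = ε/1000 = -0.0082
(δ_res + 1000)/(δ₀ + 1000) = (-24.1 + 1000)/(-25.8 + 1000) = 975.9/974.2 = 1.001745
f = 1.001745^(1/-0.0082) = exp(ln(1.001745)/-0.0082) = exp(0.00174/-0.0082)
f = exp(-0.2126) = 0.8085

0.81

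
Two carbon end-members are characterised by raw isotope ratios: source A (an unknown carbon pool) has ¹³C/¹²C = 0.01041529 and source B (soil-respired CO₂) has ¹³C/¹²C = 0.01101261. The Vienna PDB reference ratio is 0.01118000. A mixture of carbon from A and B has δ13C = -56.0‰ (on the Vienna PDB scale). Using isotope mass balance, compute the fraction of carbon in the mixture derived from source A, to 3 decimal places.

0.768

δ_A = (0.01041529/0.01118000 − 1)×1000 = (0.931600 − 1)×1000 = -68.400‰
δ_B = (0.01101261/0.01118000 − 1)×1000 = (0.985028 − 1)×1000 = -14.972‰
f_A = (δ_mix − δ_B)/(δ_A − δ_B) = (-56.0 − (-14.972))/(-68.400 − (-14.972))
f_A = -41.028 / -53.428 = 0.7679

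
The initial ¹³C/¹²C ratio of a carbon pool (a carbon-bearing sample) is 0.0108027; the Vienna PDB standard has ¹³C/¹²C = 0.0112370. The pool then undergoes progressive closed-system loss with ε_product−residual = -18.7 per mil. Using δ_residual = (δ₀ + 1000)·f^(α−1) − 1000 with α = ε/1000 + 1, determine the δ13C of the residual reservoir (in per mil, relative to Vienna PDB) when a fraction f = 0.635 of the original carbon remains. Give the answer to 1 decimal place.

δ₀ = (0.0108027/0.0112370 − 1)×1000 = (0.961351 − 1)×1000 = -38.649 per mil
α − 1 = ε/1000 = -0.0187
f^(α−1) = 0.635^(-0.0187) = 1.008528
δ_res = (-38.649 + 1000) × 1.008528 − 1000 = 969.550 − 1000 = -30.45 per mil

-30.5 per mil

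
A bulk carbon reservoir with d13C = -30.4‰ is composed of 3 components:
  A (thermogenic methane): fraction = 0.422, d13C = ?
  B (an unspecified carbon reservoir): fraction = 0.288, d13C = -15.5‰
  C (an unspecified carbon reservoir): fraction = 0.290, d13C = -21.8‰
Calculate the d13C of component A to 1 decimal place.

-46.5‰

Isotope mass balance: δ_bulk = Σ fᵢ·δᵢ.
-30.4 = 0.422×δ_A + 0.288×(-15.5) + 0.290×(-21.8)
0.422·δ_A = -30.4 − (-10.786) = -19.614
δ_A = -19.614 / 0.422 = -46.48‰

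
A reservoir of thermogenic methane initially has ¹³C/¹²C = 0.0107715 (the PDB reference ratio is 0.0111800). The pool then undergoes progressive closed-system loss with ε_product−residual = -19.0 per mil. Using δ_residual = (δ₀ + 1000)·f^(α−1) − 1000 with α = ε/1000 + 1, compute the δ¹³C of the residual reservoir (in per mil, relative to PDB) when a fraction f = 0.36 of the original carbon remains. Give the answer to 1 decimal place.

-17.7 per mil

δ₀ = (0.0107715/0.0111800 − 1)×1000 = (0.963462 − 1)×1000 = -36.538 per mil
α − 1 = ε/1000 = -0.0190
f^(α−1) = 0.36^(-0.0190) = 1.019601
δ_res = (-36.538 + 1000) × 1.019601 − 1000 = 982.346 − 1000 = -17.65 per mil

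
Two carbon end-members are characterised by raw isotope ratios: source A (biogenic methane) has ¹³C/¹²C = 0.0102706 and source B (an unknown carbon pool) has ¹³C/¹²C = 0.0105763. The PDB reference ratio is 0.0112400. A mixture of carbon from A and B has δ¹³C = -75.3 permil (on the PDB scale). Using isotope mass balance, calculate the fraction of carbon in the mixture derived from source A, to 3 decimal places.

0.598

δ_A = (0.0102706/0.0112400 − 1)×1000 = (0.913754 − 1)×1000 = -86.246 permil
δ_B = (0.0105763/0.0112400 − 1)×1000 = (0.940952 − 1)×1000 = -59.048 permil
f_A = (δ_mix − δ_B)/(δ_A − δ_B) = (-75.3 − (-59.048))/(-86.246 − (-59.048))
f_A = -16.252 / -27.198 = 0.5976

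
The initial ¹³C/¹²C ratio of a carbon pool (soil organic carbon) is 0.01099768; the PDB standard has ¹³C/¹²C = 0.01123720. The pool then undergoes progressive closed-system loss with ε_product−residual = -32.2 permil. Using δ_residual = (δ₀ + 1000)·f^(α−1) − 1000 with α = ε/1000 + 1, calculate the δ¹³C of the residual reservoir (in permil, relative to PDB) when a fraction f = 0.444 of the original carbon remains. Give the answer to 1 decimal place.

δ₀ = (0.01099768/0.01123720 − 1)×1000 = (0.978685 − 1)×1000 = -21.315 permil
α − 1 = ε/1000 = -0.0322
f^(α−1) = 0.444^(-0.0322) = 1.026489
δ_res = (-21.315 + 1000) × 1.026489 − 1000 = 1004.609 − 1000 = 4.61 permil

4.6 permil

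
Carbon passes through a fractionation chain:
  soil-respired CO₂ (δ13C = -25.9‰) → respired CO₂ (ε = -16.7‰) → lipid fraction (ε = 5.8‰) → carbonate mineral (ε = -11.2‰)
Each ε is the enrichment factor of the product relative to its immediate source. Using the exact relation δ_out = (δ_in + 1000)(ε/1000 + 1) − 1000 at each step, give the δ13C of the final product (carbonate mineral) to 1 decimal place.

-47.4‰

step 1: δ = (-25.90 + 1000)·(-16.7/1000 + 1) − 1000 = -42.17‰
step 2: δ = (-42.17 + 1000)·(5.8/1000 + 1) − 1000 = -36.61‰
step 3: δ = (-36.61 + 1000)·(-11.2/1000 + 1) − 1000 = -47.40‰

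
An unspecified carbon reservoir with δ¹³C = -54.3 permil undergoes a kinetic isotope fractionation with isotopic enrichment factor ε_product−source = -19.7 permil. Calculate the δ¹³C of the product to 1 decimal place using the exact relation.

-72.9 permil

To first order, δ_product ≈ δ_source + ε = -74.0 permil.
Exactly, δ_product = (δ_source + 1000)·(ε/1000 + 1) − 1000.
δ_product = (-54.3 + 1000) × (-19.7/1000 + 1) − 1000
δ_product = -72.93 permil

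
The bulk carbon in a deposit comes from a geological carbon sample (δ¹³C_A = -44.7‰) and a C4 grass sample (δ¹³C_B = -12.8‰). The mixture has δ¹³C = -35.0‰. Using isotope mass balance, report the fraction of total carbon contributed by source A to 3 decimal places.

0.696

δ_mix = f_A·δ_A + (1 − f_A)·δ_B  ⇒  f_A = (δ_mix − δ_B)/(δ_A − δ_B)
f_A = (-35.0 − (-12.8)) / (-44.7 − (-12.8))
f_A = -22.2 / -31.9 = 0.6959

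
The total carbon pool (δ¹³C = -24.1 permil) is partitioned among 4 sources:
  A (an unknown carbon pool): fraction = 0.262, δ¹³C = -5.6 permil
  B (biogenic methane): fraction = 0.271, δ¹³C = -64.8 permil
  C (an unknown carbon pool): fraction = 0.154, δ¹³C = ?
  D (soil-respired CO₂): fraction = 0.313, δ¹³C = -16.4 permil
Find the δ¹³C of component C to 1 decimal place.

0.4 permil

Isotope mass balance: δ_bulk = Σ fᵢ·δᵢ.
-24.1 = 0.262×(-5.6) + 0.271×(-64.8) + 0.154×δ_C + 0.313×(-16.4)
0.154·δ_C = -24.1 − (-24.161) = 0.061
δ_C = 0.061 / 0.154 = 0.40 permil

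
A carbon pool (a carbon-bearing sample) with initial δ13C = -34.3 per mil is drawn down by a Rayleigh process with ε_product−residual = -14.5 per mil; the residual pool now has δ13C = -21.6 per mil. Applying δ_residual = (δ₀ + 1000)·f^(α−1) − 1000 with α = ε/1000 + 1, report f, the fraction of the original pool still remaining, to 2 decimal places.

0.41

α − 1 = ε/1000 = -0.0145
(δ_res + 1000)/(δ₀ + 1000) = (-21.6 + 1000)/(-34.3 + 1000) = 978.4/965.7 = 1.013151
f = 1.013151^(1/-0.0145) = exp(ln(1.013151)/-0.0145) = exp(0.01307/-0.0145)
f = exp(-0.9011) = 0.4061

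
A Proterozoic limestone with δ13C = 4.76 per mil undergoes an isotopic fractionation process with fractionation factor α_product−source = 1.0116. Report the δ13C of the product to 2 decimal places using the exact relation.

16.42 per mil

δ_product = (δ_source + 1000)·α − 1000
δ_product = (4.76 + 1000) × 1.0116 − 1000
δ_product = 1016.415 − 1000 = 16.415 per mil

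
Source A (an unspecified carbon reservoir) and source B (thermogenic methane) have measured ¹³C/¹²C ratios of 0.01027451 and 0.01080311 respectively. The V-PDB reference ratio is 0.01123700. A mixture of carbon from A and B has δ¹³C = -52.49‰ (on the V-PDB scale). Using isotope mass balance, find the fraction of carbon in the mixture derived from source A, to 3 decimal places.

δ_A = (0.01027451/0.01123700 − 1)×1000 = (0.914346 − 1)×1000 = -85.654‰
δ_B = (0.01080311/0.01123700 − 1)×1000 = (0.961387 − 1)×1000 = -38.613‰
f_A = (δ_mix − δ_B)/(δ_A − δ_B) = (-52.49 − (-38.613))/(-85.654 − (-38.613))
f_A = -13.877 / -47.041 = 0.2950

0.295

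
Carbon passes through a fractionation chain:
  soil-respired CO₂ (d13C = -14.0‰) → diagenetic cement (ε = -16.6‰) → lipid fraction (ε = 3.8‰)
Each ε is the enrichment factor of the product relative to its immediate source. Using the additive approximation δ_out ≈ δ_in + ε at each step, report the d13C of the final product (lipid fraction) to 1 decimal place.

-26.8‰

step 1: δ ≈ -14.0 + (-16.6) = -30.6‰
step 2: δ ≈ -30.6 + (3.8) = -26.8‰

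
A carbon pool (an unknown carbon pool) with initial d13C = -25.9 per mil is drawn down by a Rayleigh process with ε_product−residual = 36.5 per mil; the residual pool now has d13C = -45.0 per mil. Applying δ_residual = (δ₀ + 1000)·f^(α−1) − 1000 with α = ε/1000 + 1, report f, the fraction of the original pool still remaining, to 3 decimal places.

0.581

α − 1 = ε/1000 = 0.0365
(δ_res + 1000)/(δ₀ + 1000) = (-45.0 + 1000)/(-25.9 + 1000) = 955.0/974.1 = 0.980392
f = 0.980392^(1/0.0365) = exp(ln(0.980392)/0.0365) = exp(-0.01980/0.0365)
f = exp(-0.5425) = 0.5813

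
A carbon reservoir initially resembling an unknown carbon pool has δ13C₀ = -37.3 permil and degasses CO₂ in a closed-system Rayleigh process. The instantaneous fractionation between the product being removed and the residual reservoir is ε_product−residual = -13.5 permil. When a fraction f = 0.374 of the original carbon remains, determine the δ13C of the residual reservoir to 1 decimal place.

-24.4 permil

Rayleigh residual: δ_res = (δ₀ + 1000)·f^(α−1) − 1000
α = ε/1000 + 1 = 0.98650, so α − 1 = -0.01350
f^(α−1) = 0.374^(-0.01350) = 1.013366
δ_res = (-37.3 + 1000) × 1.013366 − 1000 = 975.567 − 1000 = -24.43 permil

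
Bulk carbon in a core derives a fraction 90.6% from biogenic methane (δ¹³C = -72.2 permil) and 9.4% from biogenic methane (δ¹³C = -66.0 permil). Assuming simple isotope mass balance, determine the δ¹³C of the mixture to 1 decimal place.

-71.6 permil

δ_mix = f_A·δ_A + f_B·δ_B
δ_mix = 0.906 × (-72.2) + 0.094 × (-66.0)
δ_mix = -65.41 + -6.20 = -71.62 permil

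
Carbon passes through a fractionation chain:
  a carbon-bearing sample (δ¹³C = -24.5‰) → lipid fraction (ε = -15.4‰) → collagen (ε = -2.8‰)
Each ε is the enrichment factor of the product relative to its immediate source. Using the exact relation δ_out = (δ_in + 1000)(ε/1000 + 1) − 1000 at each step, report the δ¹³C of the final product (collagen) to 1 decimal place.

step 1: δ = (-24.50 + 1000)·(-15.4/1000 + 1) − 1000 = -39.52‰
step 2: δ = (-39.52 + 1000)·(-2.8/1000 + 1) − 1000 = -42.21‰

-42.2‰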